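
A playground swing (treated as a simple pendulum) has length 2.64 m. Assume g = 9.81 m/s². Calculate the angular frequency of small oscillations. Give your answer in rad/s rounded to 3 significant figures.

ω = √(g/L) = √(9.81/2.64) = 1.93 rad/s.

1.93 rad/s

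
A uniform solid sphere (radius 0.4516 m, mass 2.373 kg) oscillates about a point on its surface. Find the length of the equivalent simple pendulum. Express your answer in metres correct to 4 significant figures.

The equivalent simple-pendulum length is L_eq = I/(md), where I is about the pivot and d = 0.45160 m.
I_cm = (2/5)mR² = 0.19358 kg·m², so I = I_cm + md² = 0.19358 + 0.48396 = 0.67754 kg·m².
L_eq = 0.67754/(2.373 × 0.45160) = 0.6322 m.

0.6322 m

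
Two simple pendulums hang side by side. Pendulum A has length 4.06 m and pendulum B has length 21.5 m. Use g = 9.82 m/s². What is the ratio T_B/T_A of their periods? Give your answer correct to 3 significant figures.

T ∝ √L, so T_B/T_A = √(L_B/L_A) = √(21.5/4.06) = 2.30.

2.30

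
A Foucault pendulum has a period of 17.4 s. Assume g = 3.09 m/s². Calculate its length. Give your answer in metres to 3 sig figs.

23.7 m

From T = 2π√(L/g), L = gT²/(4π²) = 3.09 × 17.40²/(4π²) = 23.7 m.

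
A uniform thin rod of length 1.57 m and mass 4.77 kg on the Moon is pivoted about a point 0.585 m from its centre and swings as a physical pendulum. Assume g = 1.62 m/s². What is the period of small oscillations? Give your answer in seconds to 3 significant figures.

For a physical pendulum T = 2π√(I/(mgd)), with d = 0.5850 m from pivot to centre of mass.
I_cm = mL²/12 = 4.77 × 1.57²/12 = 0.9798 kg·m²; I = I_cm + md² = 0.9798 + 4.77 × 0.5850² = 2.612 kg·m².
T = 2π√(2.612/(4.77 × 1.62 × 0.5850)) = 4.78 s.

4.78 s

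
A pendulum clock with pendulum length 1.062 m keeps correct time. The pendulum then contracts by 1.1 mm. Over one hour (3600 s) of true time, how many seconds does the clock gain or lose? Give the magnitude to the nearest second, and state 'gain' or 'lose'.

T ∝ √L, so T'/T = √(1.06090/1.062) = 0.999482.
In 3600 s of true time the clock registers 3600/0.999482 = 3601.9 s, so it gains 2 s.

gain 2 s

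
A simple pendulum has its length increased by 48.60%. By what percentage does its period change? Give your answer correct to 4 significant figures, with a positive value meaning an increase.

21.90%

T ∝ √L, so T'/T = √(1.4860) = 1.2190.
Percentage change in T = (1.2190 − 1) × 100% = 21.90%.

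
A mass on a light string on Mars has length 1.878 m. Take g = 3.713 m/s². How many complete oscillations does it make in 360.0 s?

80

T = 2π√(L/g) = 2π√(1.878/3.713) = 4.4685 s.
Number of complete oscillations = ⌊360.0/4.4685⌋ = ⌊80.563⌋ = 80.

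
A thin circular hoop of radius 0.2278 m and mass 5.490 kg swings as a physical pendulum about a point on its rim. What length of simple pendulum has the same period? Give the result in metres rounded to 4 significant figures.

The equivalent simple-pendulum length is L_eq = I/(md), where I is about the pivot and d = 0.22780 m.
I_cm = mR² = 0.28489 kg·m², so I = I_cm + md² = 0.28489 + 0.28489 = 0.56978 kg·m².
L_eq = 0.56978/(5.490 × 0.22780) = 0.4556 m.

0.4556 m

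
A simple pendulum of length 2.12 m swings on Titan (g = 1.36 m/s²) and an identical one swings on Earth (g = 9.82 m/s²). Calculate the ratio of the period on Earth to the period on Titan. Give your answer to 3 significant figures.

0.372

T ∝ 1/√g, so T₂/T₁ = √(g₁/g₂) = √(1.36/9.82) = 0.372.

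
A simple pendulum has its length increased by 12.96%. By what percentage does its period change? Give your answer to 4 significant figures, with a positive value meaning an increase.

6.283%

T ∝ √L, so T'/T = √(1.1296) = 1.0628.
Percentage change in T = (1.0628 − 1) × 100% = 6.283%.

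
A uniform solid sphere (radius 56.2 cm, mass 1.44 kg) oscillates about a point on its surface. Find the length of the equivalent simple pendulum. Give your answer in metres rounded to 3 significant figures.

The equivalent simple-pendulum length is L_eq = I/(md), where I is about the pivot and d = 0.5620 m.
I_cm = (2/5)mR² = 0.1819 kg·m², so I = I_cm + md² = 0.1819 + 0.4548 = 0.6367 kg·m².
L_eq = 0.6367/(1.44 × 0.5620) = 0.787 m.

0.787 m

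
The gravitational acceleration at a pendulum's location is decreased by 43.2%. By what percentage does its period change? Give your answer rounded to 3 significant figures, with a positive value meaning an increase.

T ∝ 1/√g, so T'/T = 1/√(0.5680) = 1.327.
Percentage change in T = (1.327 − 1) × 100% = 32.7%.

32.7%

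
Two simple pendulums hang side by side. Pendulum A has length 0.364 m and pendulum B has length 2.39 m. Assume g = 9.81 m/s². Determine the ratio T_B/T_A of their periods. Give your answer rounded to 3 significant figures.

T ∝ √L, so T_B/T_A = √(L_B/L_A) = √(2.39/0.364) = 2.56.

2.56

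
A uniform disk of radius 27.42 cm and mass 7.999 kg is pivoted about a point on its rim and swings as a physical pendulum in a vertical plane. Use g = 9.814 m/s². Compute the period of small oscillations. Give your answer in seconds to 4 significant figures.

1.286 s

I_cm = ½mr² = 0.30070 kg·m². The pivot is at distance d = 0.2742 m from the centre of mass.
By the parallel-axis theorem, I = I_cm + md² = 0.30070 + 0.60141 = 0.90211 kg·m².
T = 2π√(I/(mgd)) = 2π√(0.90211/(7.999 × 9.814 × 0.2742)) = 1.286 s.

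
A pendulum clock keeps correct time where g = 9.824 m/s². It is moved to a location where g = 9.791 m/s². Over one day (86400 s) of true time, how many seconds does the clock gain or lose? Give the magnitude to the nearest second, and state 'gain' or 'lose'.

The clock's period scales as T ∝ 1/√g, so T'/T = √(9.824/9.791) = 1.00168.
In 86400 s of true time the clock registers 86400/1.00168 = 86254.8 s, so it loses 145 s.

lose 145 s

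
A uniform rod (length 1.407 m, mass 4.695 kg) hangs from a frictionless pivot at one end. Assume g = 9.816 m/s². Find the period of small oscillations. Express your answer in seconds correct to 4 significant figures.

For a physical pendulum T = 2π√(I/(mgd)), with d = 0.70350 m from pivot to centre of mass.
I_cm = mL²/12 = 4.695 × 1.407²/12 = 0.77454 kg·m²; I = I_cm + md² = 0.77454 + 4.695 × 0.70350² = 3.0982 kg·m².
T = 2π√(3.0982/(4.695 × 9.816 × 0.70350)) = 1.942 s.

1.942 s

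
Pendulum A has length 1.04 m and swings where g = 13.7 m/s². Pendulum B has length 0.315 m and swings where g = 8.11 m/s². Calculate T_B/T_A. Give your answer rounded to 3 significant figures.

T = 2π√(L/g), so T_B/T_A = √((L_B/g_B)/(L_A/g_A)) = √((0.315/8.11)/(1.04/13.7)) = 0.715.

0.715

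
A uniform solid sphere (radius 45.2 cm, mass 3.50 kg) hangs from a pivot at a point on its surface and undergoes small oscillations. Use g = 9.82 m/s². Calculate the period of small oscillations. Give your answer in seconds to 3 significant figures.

1.59 s

I_cm = (2/5)mr² = 0.2860 kg·m². The pivot is at distance d = 0.452 m from the centre of mass.
By the parallel-axis theorem, I = I_cm + md² = 0.2860 + 0.7151 = 1.001 kg·m².
T = 2π√(I/(mgd)) = 2π√(1.001/(3.50 × 9.82 × 0.452)) = 1.59 s.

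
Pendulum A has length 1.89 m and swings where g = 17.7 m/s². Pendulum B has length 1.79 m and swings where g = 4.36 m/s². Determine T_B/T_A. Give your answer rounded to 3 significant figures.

T = 2π√(L/g), so T_B/T_A = √((L_B/g_B)/(L_A/g_A)) = √((1.79/4.36)/(1.89/17.7)) = 1.96.

1.96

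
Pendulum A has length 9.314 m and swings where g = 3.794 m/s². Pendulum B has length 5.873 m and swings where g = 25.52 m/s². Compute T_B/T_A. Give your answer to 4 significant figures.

T = 2π√(L/g), so T_B/T_A = √((L_B/g_B)/(L_A/g_A)) = √((5.873/25.52)/(9.314/3.794)) = 0.3062.

0.3062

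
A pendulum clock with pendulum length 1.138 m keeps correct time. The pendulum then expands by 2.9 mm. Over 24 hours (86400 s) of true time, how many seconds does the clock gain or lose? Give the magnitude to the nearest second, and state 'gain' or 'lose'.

T ∝ √L, so T'/T = √(1.14090/1.138) = 1.00127.
In 86400 s of true time the clock registers 86400/1.00127 = 86290.1 s, so it loses 110 s.

lose 110 s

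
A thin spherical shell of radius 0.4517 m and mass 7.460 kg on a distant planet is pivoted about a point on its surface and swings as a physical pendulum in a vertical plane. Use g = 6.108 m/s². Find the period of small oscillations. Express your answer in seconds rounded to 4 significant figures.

2.206 s

I_cm = (2/3)mr² = 1.0147 kg·m². The pivot is at distance d = 0.4517 m from the centre of mass.
By the parallel-axis theorem, I = I_cm + md² = 1.0147 + 1.5221 = 2.5368 kg·m².
T = 2π√(I/(mgd)) = 2π√(2.5368/(7.460 × 6.108 × 0.4517)) = 2.206 s.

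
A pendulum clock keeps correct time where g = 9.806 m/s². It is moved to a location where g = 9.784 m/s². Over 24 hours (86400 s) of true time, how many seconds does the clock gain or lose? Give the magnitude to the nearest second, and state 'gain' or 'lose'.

The clock's period scales as T ∝ 1/√g, so T'/T = √(9.806/9.784) = 1.00112.
In 86400 s of true time the clock registers 86400/1.00112 = 86303.0 s, so it loses 97 s.

lose 97 s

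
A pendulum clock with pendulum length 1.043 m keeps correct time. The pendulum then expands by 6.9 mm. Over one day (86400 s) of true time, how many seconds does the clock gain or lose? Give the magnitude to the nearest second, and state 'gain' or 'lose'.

lose 284 s

T ∝ √L, so T'/T = √(1.04990/1.043) = 1.00330.
In 86400 s of true time the clock registers 86400/1.00330 = 86115.6 s, so it loses 284 s.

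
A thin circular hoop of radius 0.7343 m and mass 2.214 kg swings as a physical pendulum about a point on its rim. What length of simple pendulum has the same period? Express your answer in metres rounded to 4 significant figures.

1.469 m

The equivalent simple-pendulum length is L_eq = I/(md), where I is about the pivot and d = 0.73430 m.
I_cm = mR² = 1.1938 kg·m², so I = I_cm + md² = 1.1938 + 1.1938 = 2.3876 kg·m².
L_eq = 2.3876/(2.214 × 0.73430) = 1.469 m.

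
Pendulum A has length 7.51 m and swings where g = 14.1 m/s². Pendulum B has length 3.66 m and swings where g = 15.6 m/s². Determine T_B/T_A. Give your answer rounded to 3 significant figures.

T = 2π√(L/g), so T_B/T_A = √((L_B/g_B)/(L_A/g_A)) = √((3.66/15.6)/(7.51/14.1)) = 0.664.

0.664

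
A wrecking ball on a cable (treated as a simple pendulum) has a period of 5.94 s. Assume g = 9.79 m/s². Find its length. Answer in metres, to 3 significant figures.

8.75 m

From T = 2π√(L/g), L = gT²/(4π²) = 9.79 × 5.940²/(4π²) = 8.75 m.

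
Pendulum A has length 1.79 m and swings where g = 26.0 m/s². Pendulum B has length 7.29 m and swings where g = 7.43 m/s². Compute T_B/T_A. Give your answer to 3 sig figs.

T = 2π√(L/g), so T_B/T_A = √((L_B/g_B)/(L_A/g_A)) = √((7.29/7.43)/(1.79/26.0)) = 3.78.

3.78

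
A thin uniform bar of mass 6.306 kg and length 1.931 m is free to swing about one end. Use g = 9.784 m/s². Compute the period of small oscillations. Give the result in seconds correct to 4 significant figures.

2.279 s

For a physical pendulum T = 2π√(I/(mgd)), with d = 0.96550 m from pivot to centre of mass.
I_cm = mL²/12 = 6.306 × 1.931²/12 = 1.9595 kg·m²; I = I_cm + md² = 1.9595 + 6.306 × 0.96550² = 7.8379 kg·m².
T = 2π√(7.8379/(6.306 × 9.784 × 0.96550)) = 2.279 s.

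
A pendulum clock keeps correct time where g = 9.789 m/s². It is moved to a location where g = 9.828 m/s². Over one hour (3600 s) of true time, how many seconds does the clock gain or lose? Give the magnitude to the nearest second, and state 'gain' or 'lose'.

gain 7 s

The clock's period scales as T ∝ 1/√g, so T'/T = √(9.789/9.828) = 0.998014.
In 3600 s of true time the clock registers 3600/0.998014 = 3607.2 s, so it gains 7 s.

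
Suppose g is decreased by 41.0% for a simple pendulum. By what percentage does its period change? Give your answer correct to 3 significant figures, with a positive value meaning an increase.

T ∝ 1/√g, so T'/T = 1/√(0.5900) = 1.302.
Percentage change in T = (1.302 − 1) × 100% = 30.2%.

30.2%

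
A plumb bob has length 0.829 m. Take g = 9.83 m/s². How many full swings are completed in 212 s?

116

T = 2π√(L/g) = 2π√(0.829/9.83) = 1.825 s.
Number of complete oscillations = ⌊212/1.825⌋ = ⌊116.2⌋ = 116.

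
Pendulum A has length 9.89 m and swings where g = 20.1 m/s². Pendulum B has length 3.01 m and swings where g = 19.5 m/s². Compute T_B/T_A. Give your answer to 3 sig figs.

T = 2π√(L/g), so T_B/T_A = √((L_B/g_B)/(L_A/g_A)) = √((3.01/19.5)/(9.89/20.1)) = 0.560.

0.560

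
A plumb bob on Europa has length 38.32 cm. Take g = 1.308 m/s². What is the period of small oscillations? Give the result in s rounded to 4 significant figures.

3.401 s

T = 2π√(L/g) = 2π√(0.3832/1.308) = 2π × 0.54126 = 3.401 s.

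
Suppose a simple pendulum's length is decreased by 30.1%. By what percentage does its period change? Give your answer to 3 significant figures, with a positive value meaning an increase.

T ∝ √L, so T'/T = √(0.6990) = 0.8361.
Percentage change in T = (0.8361 − 1) × 100% = -16.4%.

-16.4%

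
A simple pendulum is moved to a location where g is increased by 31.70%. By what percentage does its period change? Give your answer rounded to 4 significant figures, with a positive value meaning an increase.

T ∝ 1/√g, so T'/T = 1/√(1.3170) = 0.87138.
Percentage change in T = (0.87138 − 1) × 100% = -12.86%.

-12.86%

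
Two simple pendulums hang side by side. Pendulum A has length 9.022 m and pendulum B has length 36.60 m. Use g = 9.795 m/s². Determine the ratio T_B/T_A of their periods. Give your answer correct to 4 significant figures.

2.014

T ∝ √L, so T_B/T_A = √(L_B/L_A) = √(36.60/9.022) = 2.014.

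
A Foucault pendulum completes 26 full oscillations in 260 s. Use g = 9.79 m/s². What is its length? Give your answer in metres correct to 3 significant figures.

24.8 m

T = 260/26 = 10.00 s.
From T = 2π√(L/g), L = gT²/(4π²) = 9.79 × 10.00²/(4π²) = 24.8 m.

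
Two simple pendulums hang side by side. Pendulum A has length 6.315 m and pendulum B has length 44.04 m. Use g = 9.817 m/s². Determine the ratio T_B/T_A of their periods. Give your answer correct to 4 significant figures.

T ∝ √L, so T_B/T_A = √(L_B/L_A) = √(44.04/6.315) = 2.641.

2.641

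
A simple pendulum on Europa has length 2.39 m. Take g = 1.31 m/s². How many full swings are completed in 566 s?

66

T = 2π√(L/g) = 2π√(2.39/1.31) = 8.487 s.
Number of complete oscillations = ⌊566/8.487⌋ = ⌊66.69⌋ = 66.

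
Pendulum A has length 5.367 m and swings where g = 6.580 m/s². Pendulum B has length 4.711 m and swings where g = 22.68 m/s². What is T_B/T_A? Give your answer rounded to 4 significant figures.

0.5046

T = 2π√(L/g), so T_B/T_A = √((L_B/g_B)/(L_A/g_A)) = √((4.711/22.68)/(5.367/6.580)) = 0.5046.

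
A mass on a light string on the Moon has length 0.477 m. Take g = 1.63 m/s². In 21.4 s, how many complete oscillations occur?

6

T = 2π√(L/g) = 2π√(0.477/1.63) = 3.399 s.
Number of complete oscillations = ⌊21.4/3.399⌋ = ⌊6.296⌋ = 6.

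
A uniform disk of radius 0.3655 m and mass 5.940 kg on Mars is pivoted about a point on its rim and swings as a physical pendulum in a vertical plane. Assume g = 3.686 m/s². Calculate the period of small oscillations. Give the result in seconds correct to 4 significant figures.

I_cm = ½mr² = 0.39676 kg·m². The pivot is at distance d = 0.3655 m from the centre of mass.
By the parallel-axis theorem, I = I_cm + md² = 0.39676 + 0.79353 = 1.1903 kg·m².
T = 2π√(I/(mgd)) = 2π√(1.1903/(5.940 × 3.686 × 0.3655)) = 2.423 s.

2.423 s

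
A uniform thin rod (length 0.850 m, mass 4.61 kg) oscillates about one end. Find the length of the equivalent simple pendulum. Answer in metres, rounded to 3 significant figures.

0.567 m

The equivalent simple-pendulum length is L_eq = I/(md), where I is about the pivot and d = 0.4250 m.
I_cm = (1/12)mL² = 0.2776 kg·m², so I = I_cm + md² = 0.2776 + 0.8327 = 1.110 kg·m².
L_eq = 1.110/(4.61 × 0.4250) = 0.567 m.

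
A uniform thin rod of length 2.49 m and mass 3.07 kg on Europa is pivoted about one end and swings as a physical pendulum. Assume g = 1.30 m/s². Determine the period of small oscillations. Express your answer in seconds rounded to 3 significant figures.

For a physical pendulum T = 2π√(I/(mgd)), with d = 1.245 m from pivot to centre of mass.
I_cm = mL²/12 = 3.07 × 2.49²/12 = 1.586 kg·m²; I = I_cm + md² = 1.586 + 3.07 × 1.245² = 6.345 kg·m².
T = 2π√(6.345/(3.07 × 1.30 × 1.245)) = 7.10 s.

7.10 s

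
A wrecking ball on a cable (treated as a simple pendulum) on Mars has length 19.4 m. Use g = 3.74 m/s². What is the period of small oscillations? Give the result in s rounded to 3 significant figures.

T = 2π√(L/g) = 2π√(19.4/3.74) = 2π × 2.278 = 14.3 s.

14.3 s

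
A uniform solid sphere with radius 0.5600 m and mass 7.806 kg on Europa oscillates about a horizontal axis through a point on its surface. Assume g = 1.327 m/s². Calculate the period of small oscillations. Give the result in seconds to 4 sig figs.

4.830 s

I_cm = (2/5)mr² = 0.97918 kg·m². The pivot is at distance d = 0.5600 m from the centre of mass.
By the parallel-axis theorem, I = I_cm + md² = 0.97918 + 2.4480 = 3.4271 kg·m².
T = 2π√(I/(mgd)) = 2π√(3.4271/(7.806 × 1.327 × 0.5600)) = 4.830 s.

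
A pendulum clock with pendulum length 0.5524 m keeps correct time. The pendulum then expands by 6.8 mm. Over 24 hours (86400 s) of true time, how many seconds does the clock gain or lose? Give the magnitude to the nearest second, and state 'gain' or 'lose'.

T ∝ √L, so T'/T = √(0.55920/0.5524) = 1.00614.
In 86400 s of true time the clock registers 86400/1.00614 = 85873.1 s, so it loses 527 s.

lose 527 s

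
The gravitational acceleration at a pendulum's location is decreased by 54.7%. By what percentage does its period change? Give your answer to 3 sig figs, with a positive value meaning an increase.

48.6%

T ∝ 1/√g, so T'/T = 1/√(0.4530) = 1.486.
Percentage change in T = (1.486 − 1) × 100% = 48.6%.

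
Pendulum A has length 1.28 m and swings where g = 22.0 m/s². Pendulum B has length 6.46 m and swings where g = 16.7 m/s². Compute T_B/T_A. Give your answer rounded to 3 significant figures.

T = 2π√(L/g), so T_B/T_A = √((L_B/g_B)/(L_A/g_A)) = √((6.46/16.7)/(1.28/22.0)) = 2.58.

2.58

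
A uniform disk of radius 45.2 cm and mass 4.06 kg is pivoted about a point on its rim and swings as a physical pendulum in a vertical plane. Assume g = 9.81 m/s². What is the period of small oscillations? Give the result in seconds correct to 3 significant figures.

1.65 s

I_cm = ½mr² = 0.4147 kg·m². The pivot is at distance d = 0.452 m from the centre of mass.
By the parallel-axis theorem, I = I_cm + md² = 0.4147 + 0.8295 = 1.244 kg·m².
T = 2π√(I/(mgd)) = 2π√(1.244/(4.06 × 9.81 × 0.452)) = 1.65 s.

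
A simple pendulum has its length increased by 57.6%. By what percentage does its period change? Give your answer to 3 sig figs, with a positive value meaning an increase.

T ∝ √L, so T'/T = √(1.576) = 1.255.
Percentage change in T = (1.255 − 1) × 100% = 25.5%.

25.5%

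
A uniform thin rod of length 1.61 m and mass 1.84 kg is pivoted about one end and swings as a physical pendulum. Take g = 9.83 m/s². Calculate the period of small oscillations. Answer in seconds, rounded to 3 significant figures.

2.08 s

For a physical pendulum T = 2π√(I/(mgd)), with d = 0.8050 m from pivot to centre of mass.
I_cm = mL²/12 = 1.84 × 1.61²/12 = 0.3975 kg·m²; I = I_cm + md² = 0.3975 + 1.84 × 0.8050² = 1.590 kg·m².
T = 2π√(1.590/(1.84 × 9.83 × 0.8050)) = 2.08 s.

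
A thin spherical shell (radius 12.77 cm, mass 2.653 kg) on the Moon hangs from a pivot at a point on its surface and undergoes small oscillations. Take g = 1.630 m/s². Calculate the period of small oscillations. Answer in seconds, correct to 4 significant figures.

2.270 s

I_cm = (2/3)mr² = 0.028842 kg·m². The pivot is at distance d = 0.1277 m from the centre of mass.
By the parallel-axis theorem, I = I_cm + md² = 0.028842 + 0.043263 = 0.072105 kg·m².
T = 2π√(I/(mgd)) = 2π√(0.072105/(2.653 × 1.630 × 0.1277)) = 2.270 s.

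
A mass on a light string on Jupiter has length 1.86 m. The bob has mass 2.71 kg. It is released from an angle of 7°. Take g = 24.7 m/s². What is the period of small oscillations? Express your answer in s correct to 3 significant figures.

T = 2π√(L/g) = 2π√(1.86/24.7) = 2π × 0.2744 = 1.72 s.

1.72 s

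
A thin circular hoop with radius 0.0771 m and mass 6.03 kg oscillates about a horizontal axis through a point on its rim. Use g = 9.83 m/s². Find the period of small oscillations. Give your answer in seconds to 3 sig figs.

I_cm = mr² = 0.03584 kg·m². The pivot is at distance d = 0.0771 m from the centre of mass.
By the parallel-axis theorem, I = I_cm + md² = 0.03584 + 0.03584 = 0.07169 kg·m².
T = 2π√(I/(mgd)) = 2π√(0.07169/(6.03 × 9.83 × 0.0771)) = 0.787 s.

0.787 s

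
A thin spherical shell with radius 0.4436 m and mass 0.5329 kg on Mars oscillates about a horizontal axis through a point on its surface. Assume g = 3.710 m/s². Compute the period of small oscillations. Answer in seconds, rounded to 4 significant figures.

2.805 s

I_cm = (2/3)mr² = 0.069910 kg·m². The pivot is at distance d = 0.4436 m from the centre of mass.
By the parallel-axis theorem, I = I_cm + md² = 0.069910 + 0.10486 = 0.17477 kg·m².
T = 2π√(I/(mgd)) = 2π√(0.17477/(0.5329 × 3.710 × 0.4436)) = 2.805 s.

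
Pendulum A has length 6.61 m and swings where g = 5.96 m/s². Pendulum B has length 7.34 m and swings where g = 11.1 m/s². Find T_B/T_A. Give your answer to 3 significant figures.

T = 2π√(L/g), so T_B/T_A = √((L_B/g_B)/(L_A/g_A)) = √((7.34/11.1)/(6.61/5.96)) = 0.772.

0.772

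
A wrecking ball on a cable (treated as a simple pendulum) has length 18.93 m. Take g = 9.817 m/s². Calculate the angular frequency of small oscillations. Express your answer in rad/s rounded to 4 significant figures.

ω = √(g/L) = √(9.817/18.93) = 0.7201 rad/s.

0.7201 rad/s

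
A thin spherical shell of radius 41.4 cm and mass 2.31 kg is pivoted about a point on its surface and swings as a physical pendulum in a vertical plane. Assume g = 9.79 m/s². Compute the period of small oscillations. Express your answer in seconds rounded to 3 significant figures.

1.67 s

I_cm = (2/3)mr² = 0.2639 kg·m². The pivot is at distance d = 0.414 m from the centre of mass.
By the parallel-axis theorem, I = I_cm + md² = 0.2639 + 0.3959 = 0.6599 kg·m².
T = 2π√(I/(mgd)) = 2π√(0.6599/(2.31 × 9.79 × 0.414)) = 1.67 s.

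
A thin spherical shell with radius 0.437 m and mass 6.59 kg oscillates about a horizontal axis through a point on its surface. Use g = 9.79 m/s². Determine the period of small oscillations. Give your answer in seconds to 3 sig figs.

I_cm = (2/3)mr² = 0.8390 kg·m². The pivot is at distance d = 0.437 m from the centre of mass.
By the parallel-axis theorem, I = I_cm + md² = 0.8390 + 1.258 = 2.097 kg·m².
T = 2π√(I/(mgd)) = 2π√(2.097/(6.59 × 9.79 × 0.437)) = 1.71 s.

1.71 s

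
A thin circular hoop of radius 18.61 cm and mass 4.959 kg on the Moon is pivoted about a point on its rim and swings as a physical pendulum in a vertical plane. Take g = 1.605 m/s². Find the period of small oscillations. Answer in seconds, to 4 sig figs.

I_cm = mr² = 0.17175 kg·m². The pivot is at distance d = 0.1861 m from the centre of mass.
By the parallel-axis theorem, I = I_cm + md² = 0.17175 + 0.17175 = 0.34349 kg·m².
T = 2π√(I/(mgd)) = 2π√(0.34349/(4.959 × 1.605 × 0.1861)) = 3.026 s.

3.026 s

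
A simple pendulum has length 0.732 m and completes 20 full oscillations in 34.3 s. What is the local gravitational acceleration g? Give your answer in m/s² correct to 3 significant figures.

9.83 m/s²

T = 34.3/20 = 1.715 s.
From T = 2π√(L/g), g = 4π²L/T² = 4π² × 0.732/1.715² = 9.83 m/s².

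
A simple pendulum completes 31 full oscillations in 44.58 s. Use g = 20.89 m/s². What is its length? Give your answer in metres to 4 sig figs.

T = 44.58/31 = 1.4381 s.
From T = 2π√(L/g), L = gT²/(4π²) = 20.89 × 1.4381²/(4π²) = 1.094 m.

1.094 m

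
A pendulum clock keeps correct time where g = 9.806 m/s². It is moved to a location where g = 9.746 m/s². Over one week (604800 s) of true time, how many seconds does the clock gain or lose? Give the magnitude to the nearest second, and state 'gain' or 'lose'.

lose 1853 s

The clock's period scales as T ∝ 1/√g, so T'/T = √(9.806/9.746) = 1.00307.
In 604800 s of true time the clock registers 604800/1.00307 = 602946.9 s, so it loses 1853 s.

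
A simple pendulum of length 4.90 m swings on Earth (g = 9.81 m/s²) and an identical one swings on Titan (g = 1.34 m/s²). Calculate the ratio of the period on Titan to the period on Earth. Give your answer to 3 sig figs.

T ∝ 1/√g, so T₂/T₁ = √(g₁/g₂) = √(9.81/1.34) = 2.71.

2.71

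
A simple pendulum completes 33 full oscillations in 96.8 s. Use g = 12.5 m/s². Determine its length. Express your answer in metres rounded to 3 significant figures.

2.72 m

T = 96.8/33 = 2.933 s.
From T = 2π√(L/g), L = gT²/(4π²) = 12.5 × 2.933²/(4π²) = 2.72 m.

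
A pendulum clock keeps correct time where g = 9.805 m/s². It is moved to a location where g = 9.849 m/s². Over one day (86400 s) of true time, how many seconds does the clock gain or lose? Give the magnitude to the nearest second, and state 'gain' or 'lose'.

gain 194 s

The clock's period scales as T ∝ 1/√g, so T'/T = √(9.805/9.849) = 0.997764.
In 86400 s of true time the clock registers 86400/0.997764 = 86593.6 s, so it gains 194 s.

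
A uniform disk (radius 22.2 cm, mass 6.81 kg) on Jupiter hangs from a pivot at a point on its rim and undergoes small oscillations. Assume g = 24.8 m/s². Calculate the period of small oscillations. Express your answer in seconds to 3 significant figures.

I_cm = ½mr² = 0.1678 kg·m². The pivot is at distance d = 0.222 m from the centre of mass.
By the parallel-axis theorem, I = I_cm + md² = 0.1678 + 0.3356 = 0.5034 kg·m².
T = 2π√(I/(mgd)) = 2π√(0.5034/(6.81 × 24.8 × 0.222)) = 0.728 s.

0.728 s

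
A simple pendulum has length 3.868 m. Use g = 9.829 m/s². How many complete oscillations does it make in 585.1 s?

T = 2π√(L/g) = 2π√(3.868/9.829) = 3.9416 s.
Number of complete oscillations = ⌊585.1/3.9416⌋ = ⌊148.44⌋ = 148.

148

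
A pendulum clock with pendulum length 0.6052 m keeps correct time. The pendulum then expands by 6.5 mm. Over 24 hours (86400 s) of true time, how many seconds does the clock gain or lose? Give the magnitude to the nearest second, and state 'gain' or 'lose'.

lose 460 s

T ∝ √L, so T'/T = √(0.61170/0.6052) = 1.00536.
In 86400 s of true time the clock registers 86400/1.00536 = 85939.7 s, so it loses 460 s.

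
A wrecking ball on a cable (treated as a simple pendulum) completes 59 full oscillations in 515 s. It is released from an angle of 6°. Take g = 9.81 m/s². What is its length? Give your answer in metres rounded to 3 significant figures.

T = 515/59 = 8.729 s.
From T = 2π√(L/g), L = gT²/(4π²) = 9.81 × 8.729²/(4π²) = 18.9 m.

18.9 m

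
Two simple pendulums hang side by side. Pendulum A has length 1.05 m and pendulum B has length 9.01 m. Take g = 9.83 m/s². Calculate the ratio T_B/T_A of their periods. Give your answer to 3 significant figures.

2.93

T ∝ √L, so T_B/T_A = √(L_B/L_A) = √(9.01/1.05) = 2.93.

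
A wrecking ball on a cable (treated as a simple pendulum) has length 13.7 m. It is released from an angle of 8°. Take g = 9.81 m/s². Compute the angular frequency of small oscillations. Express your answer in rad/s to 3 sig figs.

0.846 rad/s

ω = √(g/L) = √(9.81/13.7) = 0.846 rad/s.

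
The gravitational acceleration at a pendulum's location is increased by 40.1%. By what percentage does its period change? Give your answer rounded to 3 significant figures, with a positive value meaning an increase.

-15.5%

T ∝ 1/√g, so T'/T = 1/√(1.401) = 0.8449.
Percentage change in T = (0.8449 − 1) × 100% = -15.5%.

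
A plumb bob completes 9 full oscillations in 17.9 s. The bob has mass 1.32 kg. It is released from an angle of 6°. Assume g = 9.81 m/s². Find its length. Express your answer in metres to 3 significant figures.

T = 17.9/9 = 1.989 s.
From T = 2π√(L/g), L = gT²/(4π²) = 9.81 × 1.989²/(4π²) = 0.983 m.

0.983 m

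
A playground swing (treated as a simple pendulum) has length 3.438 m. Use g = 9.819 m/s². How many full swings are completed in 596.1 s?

160

T = 2π√(L/g) = 2π√(3.438/9.819) = 3.7179 s.
Number of complete oscillations = ⌊596.1/3.7179⌋ = ⌊160.33⌋ = 160.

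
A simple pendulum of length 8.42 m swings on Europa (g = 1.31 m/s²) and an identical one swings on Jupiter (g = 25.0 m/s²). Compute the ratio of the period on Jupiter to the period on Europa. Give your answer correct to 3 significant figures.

0.229

T ∝ 1/√g, so T₂/T₁ = √(g₁/g₂) = √(1.31/25.0) = 0.229.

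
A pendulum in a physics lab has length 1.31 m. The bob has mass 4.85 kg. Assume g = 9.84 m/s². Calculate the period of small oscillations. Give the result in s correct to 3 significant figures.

2.29 s

T = 2π√(L/g) = 2π√(1.31/9.84) = 2π × 0.3649 = 2.29 s.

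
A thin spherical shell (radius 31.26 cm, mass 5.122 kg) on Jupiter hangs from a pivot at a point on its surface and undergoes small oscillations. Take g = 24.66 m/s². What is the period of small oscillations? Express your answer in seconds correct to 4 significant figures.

0.9133 s

I_cm = (2/3)mr² = 0.33368 kg·m². The pivot is at distance d = 0.3126 m from the centre of mass.
By the parallel-axis theorem, I = I_cm + md² = 0.33368 + 0.50052 = 0.83419 kg·m².
T = 2π√(I/(mgd)) = 2π√(0.83419/(5.122 × 24.66 × 0.3126)) = 0.9133 s.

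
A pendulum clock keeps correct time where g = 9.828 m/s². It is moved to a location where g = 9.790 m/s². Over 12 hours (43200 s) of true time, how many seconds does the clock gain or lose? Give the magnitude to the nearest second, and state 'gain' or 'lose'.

lose 84 s

The clock's period scales as T ∝ 1/√g, so T'/T = √(9.828/9.790) = 1.00194.
In 43200 s of true time the clock registers 43200/1.00194 = 43116.4 s, so it loses 84 s.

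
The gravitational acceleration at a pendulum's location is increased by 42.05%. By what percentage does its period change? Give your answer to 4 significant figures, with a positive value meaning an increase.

-16.10%

T ∝ 1/√g, so T'/T = 1/√(1.4205) = 0.83903.
Percentage change in T = (0.83903 − 1) × 100% = -16.10%.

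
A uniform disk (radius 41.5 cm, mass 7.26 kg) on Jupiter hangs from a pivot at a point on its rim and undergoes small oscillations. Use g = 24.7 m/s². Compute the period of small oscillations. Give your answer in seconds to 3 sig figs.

0.997 s

I_cm = ½mr² = 0.6252 kg·m². The pivot is at distance d = 0.415 m from the centre of mass.
By the parallel-axis theorem, I = I_cm + md² = 0.6252 + 1.250 = 1.876 kg·m².
T = 2π√(I/(mgd)) = 2π√(1.876/(7.26 × 24.7 × 0.415)) = 0.997 s.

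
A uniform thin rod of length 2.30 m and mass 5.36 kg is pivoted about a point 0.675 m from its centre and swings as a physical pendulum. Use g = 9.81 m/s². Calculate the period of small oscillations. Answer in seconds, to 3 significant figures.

2.31 s

For a physical pendulum T = 2π√(I/(mgd)), with d = 0.6750 m from pivot to centre of mass.
I_cm = mL²/12 = 5.36 × 2.30²/12 = 2.363 kg·m²; I = I_cm + md² = 2.363 + 5.36 × 0.6750² = 4.805 kg·m².
T = 2π√(4.805/(5.36 × 9.81 × 0.6750)) = 2.31 s.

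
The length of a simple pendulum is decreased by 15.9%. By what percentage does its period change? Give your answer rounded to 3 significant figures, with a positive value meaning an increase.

-8.29%

T ∝ √L, so T'/T = √(0.8410) = 0.9171.
Percentage change in T = (0.9171 − 1) × 100% = -8.29%.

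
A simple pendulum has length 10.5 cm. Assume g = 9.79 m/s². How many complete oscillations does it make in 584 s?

897

T = 2π√(L/g) = 2π√(0.105/9.79) = 0.6507 s.
Number of complete oscillations = ⌊584/0.6507⌋ = ⌊897.5⌋ = 897.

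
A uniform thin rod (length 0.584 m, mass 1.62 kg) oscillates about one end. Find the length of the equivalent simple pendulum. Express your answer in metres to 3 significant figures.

0.389 m

The equivalent simple-pendulum length is L_eq = I/(md), where I is about the pivot and d = 0.2920 m.
I_cm = (1/12)mL² = 0.04604 kg·m², so I = I_cm + md² = 0.04604 + 0.1381 = 0.1842 kg·m².
L_eq = 0.1842/(1.62 × 0.2920) = 0.389 m.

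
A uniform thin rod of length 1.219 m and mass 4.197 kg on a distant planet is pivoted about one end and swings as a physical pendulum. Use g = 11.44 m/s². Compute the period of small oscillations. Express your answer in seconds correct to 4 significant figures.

For a physical pendulum T = 2π√(I/(mgd)), with d = 0.60950 m from pivot to centre of mass.
I_cm = mL²/12 = 4.197 × 1.219²/12 = 0.51971 kg·m²; I = I_cm + md² = 0.51971 + 4.197 × 0.60950² = 2.0789 kg·m².
T = 2π√(2.0789/(4.197 × 11.44 × 0.60950)) = 1.675 s.

1.675 s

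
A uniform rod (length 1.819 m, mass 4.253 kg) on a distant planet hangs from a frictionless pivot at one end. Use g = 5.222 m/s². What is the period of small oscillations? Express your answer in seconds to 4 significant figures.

For a physical pendulum T = 2π√(I/(mgd)), with d = 0.90950 m from pivot to centre of mass.
I_cm = mL²/12 = 4.253 × 1.819²/12 = 1.1727 kg·m²; I = I_cm + md² = 1.1727 + 4.253 × 0.90950² = 4.6907 kg·m².
T = 2π√(4.6907/(4.253 × 5.222 × 0.90950)) = 3.028 s.

3.028 s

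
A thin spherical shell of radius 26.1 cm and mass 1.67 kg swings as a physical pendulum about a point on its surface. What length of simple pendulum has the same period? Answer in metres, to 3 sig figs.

0.435 m

The equivalent simple-pendulum length is L_eq = I/(md), where I is about the pivot and d = 0.2610 m.
I_cm = (2/3)mR² = 0.07584 kg·m², so I = I_cm + md² = 0.07584 + 0.1138 = 0.1896 kg·m².
L_eq = 0.1896/(1.67 × 0.2610) = 0.435 m.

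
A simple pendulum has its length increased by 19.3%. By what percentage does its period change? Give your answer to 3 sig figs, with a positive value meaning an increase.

9.22%

T ∝ √L, so T'/T = √(1.193) = 1.092.
Percentage change in T = (1.092 − 1) × 100% = 9.22%.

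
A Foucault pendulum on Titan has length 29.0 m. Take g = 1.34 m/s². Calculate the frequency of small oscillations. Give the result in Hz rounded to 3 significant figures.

0.0342 Hz

T = 2π√(L/g) = 2π√(29.0/1.34) = 29.23 s, so f = 1/T = 0.0342 Hz.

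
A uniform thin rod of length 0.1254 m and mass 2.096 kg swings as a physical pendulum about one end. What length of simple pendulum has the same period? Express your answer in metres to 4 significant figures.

The equivalent simple-pendulum length is L_eq = I/(md), where I is about the pivot and d = 0.062700 m.
I_cm = (1/12)mL² = 0.0027467 kg·m², so I = I_cm + md² = 0.0027467 + 0.0082400 = 0.010987 kg·m².
L_eq = 0.010987/(2.096 × 0.062700) = 0.08360 m.

0.08360 m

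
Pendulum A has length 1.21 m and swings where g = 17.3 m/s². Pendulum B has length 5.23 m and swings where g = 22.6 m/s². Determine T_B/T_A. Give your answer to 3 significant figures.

1.82

T = 2π√(L/g), so T_B/T_A = √((L_B/g_B)/(L_A/g_A)) = √((5.23/22.6)/(1.21/17.3)) = 1.82.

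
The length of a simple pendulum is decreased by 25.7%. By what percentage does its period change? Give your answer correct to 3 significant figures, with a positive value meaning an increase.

-13.8%

T ∝ √L, so T'/T = √(0.7430) = 0.8620.
Percentage change in T = (0.8620 − 1) × 100% = -13.8%.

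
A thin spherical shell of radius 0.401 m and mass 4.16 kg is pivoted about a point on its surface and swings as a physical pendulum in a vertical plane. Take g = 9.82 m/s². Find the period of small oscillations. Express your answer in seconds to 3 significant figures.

I_cm = (2/3)mr² = 0.4460 kg·m². The pivot is at distance d = 0.401 m from the centre of mass.
By the parallel-axis theorem, I = I_cm + md² = 0.4460 + 0.6689 = 1.115 kg·m².
T = 2π√(I/(mgd)) = 2π√(1.115/(4.16 × 9.82 × 0.401)) = 1.64 s.

1.64 s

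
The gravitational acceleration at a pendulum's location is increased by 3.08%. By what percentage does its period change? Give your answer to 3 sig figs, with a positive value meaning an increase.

T ∝ 1/√g, so T'/T = 1/√(1.031) = 0.9849.
Percentage change in T = (0.9849 − 1) × 100% = -1.51%.

-1.51%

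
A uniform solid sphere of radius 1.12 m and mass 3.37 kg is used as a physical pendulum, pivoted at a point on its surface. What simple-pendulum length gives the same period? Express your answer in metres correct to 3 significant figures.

The equivalent simple-pendulum length is L_eq = I/(md), where I is about the pivot and d = 1.120 m.
I_cm = (2/5)mR² = 1.691 kg·m², so I = I_cm + md² = 1.691 + 4.227 = 5.918 kg·m².
L_eq = 5.918/(3.37 × 1.120) = 1.57 m.

1.57 m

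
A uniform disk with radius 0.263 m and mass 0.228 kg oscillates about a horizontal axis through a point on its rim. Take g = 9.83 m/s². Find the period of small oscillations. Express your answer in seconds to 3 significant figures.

1.26 s

I_cm = ½mr² = 0.007885 kg·m². The pivot is at distance d = 0.263 m from the centre of mass.
By the parallel-axis theorem, I = I_cm + md² = 0.007885 + 0.01577 = 0.02366 kg·m².
T = 2π√(I/(mgd)) = 2π√(0.02366/(0.228 × 9.83 × 0.263)) = 1.26 s.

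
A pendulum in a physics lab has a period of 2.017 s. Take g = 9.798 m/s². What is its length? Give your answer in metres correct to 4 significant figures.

1.010 m

From T = 2π√(L/g), L = gT²/(4π²) = 9.798 × 2.0170²/(4π²) = 1.010 m.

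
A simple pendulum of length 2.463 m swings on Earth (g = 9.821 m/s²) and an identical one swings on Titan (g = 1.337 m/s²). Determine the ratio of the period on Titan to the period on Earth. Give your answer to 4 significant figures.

2.710

T ∝ 1/√g, so T₂/T₁ = √(g₁/g₂) = √(9.821/1.337) = 2.710.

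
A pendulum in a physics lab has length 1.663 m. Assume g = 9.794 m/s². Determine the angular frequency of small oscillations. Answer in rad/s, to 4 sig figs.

2.427 rad/s

ω = √(g/L) = √(9.794/1.663) = 2.427 rad/s.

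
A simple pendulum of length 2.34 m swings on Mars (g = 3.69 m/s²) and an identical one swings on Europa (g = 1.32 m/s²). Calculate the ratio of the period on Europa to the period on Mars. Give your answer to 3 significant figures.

T ∝ 1/√g, so T₂/T₁ = √(g₁/g₂) = √(3.69/1.32) = 1.67.

1.67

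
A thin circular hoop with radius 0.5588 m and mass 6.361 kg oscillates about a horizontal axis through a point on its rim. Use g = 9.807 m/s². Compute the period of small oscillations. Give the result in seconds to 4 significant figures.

2.121 s

I_cm = mr² = 1.9863 kg·m². The pivot is at distance d = 0.5588 m from the centre of mass.
By the parallel-axis theorem, I = I_cm + md² = 1.9863 + 1.9863 = 3.9725 kg·m².
T = 2π√(I/(mgd)) = 2π√(3.9725/(6.361 × 9.807 × 0.5588)) = 2.121 s.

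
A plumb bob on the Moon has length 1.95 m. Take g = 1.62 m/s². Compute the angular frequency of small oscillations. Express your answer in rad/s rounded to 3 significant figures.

0.911 rad/s

ω = √(g/L) = √(1.62/1.95) = 0.911 rad/s.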